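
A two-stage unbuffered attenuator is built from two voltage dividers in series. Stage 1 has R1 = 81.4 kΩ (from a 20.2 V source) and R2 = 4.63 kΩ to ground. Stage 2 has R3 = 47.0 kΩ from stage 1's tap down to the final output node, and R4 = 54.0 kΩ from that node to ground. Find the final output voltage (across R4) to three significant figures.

V_out ≈ 0.557 V

Stage 2 presents R3+R4 = 101.0 kΩ as a load on stage 1's tap.
Stage 1's lower leg becomes R2‖(R3+R4) = 4.427 kΩ, so V_mid = 20.2 × 4.427/85.83 = 1.042 V.
Stage 2 is itself unloaded: V_out = V_mid × R4/(R3+R4) = 1.042 × 54.0/101.0 = 0.557 V.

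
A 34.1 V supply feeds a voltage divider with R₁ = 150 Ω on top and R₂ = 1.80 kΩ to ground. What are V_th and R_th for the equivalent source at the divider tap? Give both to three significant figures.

V_th is the open-circuit tap voltage: 34.1 × 1800/(150 + 1800) = 31.5 V.
With the supply zeroed, R₁ and R₂ appear in parallel from the tap: R_th = R₁‖R₂ = (150 × 1800)/1950 = 138 Ω.

V_th = 31.5 V, R_th = 138 Ω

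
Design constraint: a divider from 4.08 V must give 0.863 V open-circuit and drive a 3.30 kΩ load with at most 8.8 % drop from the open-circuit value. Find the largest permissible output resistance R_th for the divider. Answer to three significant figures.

R_th ≤ 318 Ω

Loading drop = R_th/(R_th + R_L) ≤ 0.0880, so R_th ≤ R_L · ε/(1−ε) = 3.30 kΩ × 0.0880/0.9120 = 318 Ω.
(Any R1, R2 with R2/(R1+R2) = 0.212 and R1‖R2 ≤ 318 Ω will meet the spec.)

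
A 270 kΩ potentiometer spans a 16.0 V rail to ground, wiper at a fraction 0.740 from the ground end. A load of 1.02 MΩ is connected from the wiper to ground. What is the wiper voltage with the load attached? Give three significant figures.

V ≈ 11.3 V

The wiper splits the pot into (1−α)R = 70.20 kΩ above and αR = 199.8 kΩ below.
Lower section ‖ load = 167.1 kΩ.
V_wiper = 16.0 × 167.1/(70.20 + 167.1) = 11.3 V.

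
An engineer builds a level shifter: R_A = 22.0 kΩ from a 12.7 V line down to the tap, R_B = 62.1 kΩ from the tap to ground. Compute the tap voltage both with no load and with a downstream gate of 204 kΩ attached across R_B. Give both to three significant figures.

Unloaded: 9.38 V; loaded: 8.69 V

Open-circuit: V = 12.7 × 62.1/(22.0 + 62.1) = 9.38 V.
With the load, R_B becomes R_B‖R_L = 47.61 kΩ, so V = 12.7 × 47.61/69.61 = 8.69 V.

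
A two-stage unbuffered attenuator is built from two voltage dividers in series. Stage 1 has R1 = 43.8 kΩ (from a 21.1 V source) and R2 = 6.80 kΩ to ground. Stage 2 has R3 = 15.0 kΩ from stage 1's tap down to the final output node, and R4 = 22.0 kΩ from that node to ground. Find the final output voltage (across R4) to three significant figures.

Stage 2 presents R3+R4 = 37.00 kΩ as a load on stage 1's tap.
Stage 1's lower leg becomes R2‖(R3+R4) = 5.744 kΩ, so V_mid = 21.1 × 5.744/49.54 = 2.446 V.
Stage 2 is itself unloaded: V_out = V_mid × R4/(R3+R4) = 2.446 × 22.0/37.00 = 1.45 V.

V_out ≈ 1.45 V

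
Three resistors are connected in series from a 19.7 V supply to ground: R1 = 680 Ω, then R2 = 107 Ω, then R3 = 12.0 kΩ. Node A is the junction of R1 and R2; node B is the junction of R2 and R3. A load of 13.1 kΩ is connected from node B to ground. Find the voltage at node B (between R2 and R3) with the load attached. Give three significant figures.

At node B, R3 is in parallel with the load: R3‖R_L = 6263 Ω.
Below node A the resistance is R2 + (R3‖R_L) = 6370 Ω, so V_A = 19.7 × 6370/7050 = 17.80 V.
Then V_B = V_A × (R3‖R_L)/(R2 + R3‖R_L) = 17.80 × 6263/6370 = 17.5 V.

V ≈ 17.5 V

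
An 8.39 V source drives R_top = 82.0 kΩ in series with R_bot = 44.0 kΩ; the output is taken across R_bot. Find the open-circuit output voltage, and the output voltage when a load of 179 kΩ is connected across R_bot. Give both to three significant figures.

Open-circuit: V = 8.39 × 44.0/(82.0 + 44.0) = 2.93 V.
With the load, R_bot becomes R_bot‖R_L = 35.32 kΩ, so V = 8.39 × 35.32/117.3 = 2.53 V.

Unloaded: 2.93 V; loaded: 2.53 V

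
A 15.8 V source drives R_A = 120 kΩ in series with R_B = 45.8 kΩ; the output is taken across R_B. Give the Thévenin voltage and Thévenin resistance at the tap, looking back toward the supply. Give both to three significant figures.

V_th is the open-circuit tap voltage: 15.8 × 45.8/(120 + 45.8) = 4.36 V.
With the supply zeroed, R_A and R_B appear in parallel from the tap: R_th = R_A‖R_B = (120 × 45.8)/165.8 = 33.1 kΩ.

V_th = 4.36 V, R_th = 33.1 kΩ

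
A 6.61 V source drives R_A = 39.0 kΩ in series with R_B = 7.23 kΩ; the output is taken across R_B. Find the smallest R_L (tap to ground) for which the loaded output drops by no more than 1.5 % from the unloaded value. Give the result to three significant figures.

R_L(min) ≈ 401 kΩ

Output resistance R_th = R_A‖R_B = (39.0 × 7.23)/46.23 = 6.099 kΩ.
The fractional drop is R_th/(R_th + R_L); requiring this ≤ 0.0150 gives R_L ≥ R_th(1/0.0150 − 1) = 6.099 × 65.67 = 401 kΩ.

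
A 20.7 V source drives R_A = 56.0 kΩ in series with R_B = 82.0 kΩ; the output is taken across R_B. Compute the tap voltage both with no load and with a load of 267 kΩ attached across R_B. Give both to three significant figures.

Unloaded: 12.3 V; loaded: 10.9 V

Open-circuit: V = 20.7 × 82.0/(56.0 + 82.0) = 12.3 V.
With the load, R_B becomes R_B‖R_L = 62.73 kΩ, so V = 20.7 × 62.73/118.7 = 10.9 V.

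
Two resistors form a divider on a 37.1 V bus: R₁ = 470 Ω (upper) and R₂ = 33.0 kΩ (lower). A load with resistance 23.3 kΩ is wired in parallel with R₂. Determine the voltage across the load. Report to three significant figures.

The load sits in parallel with R₂: R₂‖R_L = (33000 × 23300) / (33000 + 23300) = 13660 Ω.
V_out = 37.1 × 13660 / (470 + 13660) = 37.1 × 13660/14130 = 35.9 V.

V_out ≈ 35.9 V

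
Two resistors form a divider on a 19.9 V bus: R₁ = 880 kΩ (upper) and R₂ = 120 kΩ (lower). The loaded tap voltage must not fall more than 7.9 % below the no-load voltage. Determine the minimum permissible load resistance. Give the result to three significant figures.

R_L(min) ≈ 1.23 MΩ

Output resistance R_th = R₁‖R₂ = (880 × 120)/1000 = 105.6 kΩ.
The fractional drop is R_th/(R_th + R_L); requiring this ≤ 0.0790 gives R_L ≥ R_th(1/0.0790 − 1) = 105.6 × 11.66 = 1.23 MΩ.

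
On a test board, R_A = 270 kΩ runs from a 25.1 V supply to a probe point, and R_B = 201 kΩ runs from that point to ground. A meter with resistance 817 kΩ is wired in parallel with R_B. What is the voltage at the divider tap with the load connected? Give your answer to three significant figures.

V_out ≈ 9.39 V

The load sits in parallel with R_B: R_B‖R_L = (201 × 817) / (201 + 817) = 161.3 kΩ.
V_out = 25.1 × 161.3 / (270 + 161.3) = 25.1 × 161.3/431.3 = 9.39 V.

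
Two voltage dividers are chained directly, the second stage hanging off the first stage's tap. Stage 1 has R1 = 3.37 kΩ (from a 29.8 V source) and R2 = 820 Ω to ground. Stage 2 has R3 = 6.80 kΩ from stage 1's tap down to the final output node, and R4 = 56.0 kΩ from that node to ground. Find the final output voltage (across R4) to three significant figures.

Stage 2 presents R3+R4 = 62800 Ω as a load on stage 1's tap.
Stage 1's lower leg becomes R2‖(R3+R4) = 809.4 Ω, so V_mid = 29.8 × 809.4/4179 = 5.771 V.
Stage 2 is itself unloaded: V_out = V_mid × R4/(R3+R4) = 5.771 × 56000/62800 = 5.15 V.

V_out ≈ 5.15 V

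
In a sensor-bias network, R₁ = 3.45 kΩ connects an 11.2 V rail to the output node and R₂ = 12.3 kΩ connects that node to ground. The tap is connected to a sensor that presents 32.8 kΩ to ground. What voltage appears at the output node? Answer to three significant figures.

The load sits in parallel with R₂: R₂‖R_L = (12.3 × 32.8) / (12.3 + 32.8) = 8.945 kΩ.
V_out = 11.2 × 8.945 / (3.45 + 8.945) = 11.2 × 8.945/12.40 = 8.08 V.
(Unloaded it would have been 8.75 V.)

V_out ≈ 8.08 V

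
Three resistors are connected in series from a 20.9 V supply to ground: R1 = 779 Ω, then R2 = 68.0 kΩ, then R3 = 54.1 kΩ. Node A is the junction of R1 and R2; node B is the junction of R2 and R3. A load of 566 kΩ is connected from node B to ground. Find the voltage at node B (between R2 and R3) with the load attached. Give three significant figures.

V ≈ 8.73 V

At node B, R3 is in parallel with the load: R3‖R_L = 49380 Ω.
Below node A the resistance is R2 + (R3‖R_L) = 117400 Ω, so V_A = 20.9 × 117400/118200 = 20.76 V.
Then V_B = V_A × (R3‖R_L)/(R2 + R3‖R_L) = 20.76 × 49380/117400 = 8.73 V.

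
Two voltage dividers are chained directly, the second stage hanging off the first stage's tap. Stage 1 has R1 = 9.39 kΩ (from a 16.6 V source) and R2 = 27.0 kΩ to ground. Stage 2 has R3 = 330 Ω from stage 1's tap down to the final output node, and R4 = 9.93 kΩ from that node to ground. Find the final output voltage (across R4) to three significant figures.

Stage 2 presents R3+R4 = 10260 Ω as a load on stage 1's tap.
Stage 1's lower leg becomes R2‖(R3+R4) = 7435 Ω, so V_mid = 16.6 × 7435/16820 = 7.335 V.
Stage 2 is itself unloaded: V_out = V_mid × R4/(R3+R4) = 7.335 × 9930/10260 = 7.10 V.

V_out ≈ 7.10 V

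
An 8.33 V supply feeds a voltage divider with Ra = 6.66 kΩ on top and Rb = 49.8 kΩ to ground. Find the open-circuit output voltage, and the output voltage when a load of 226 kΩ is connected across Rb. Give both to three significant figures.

Unloaded: 7.35 V; loaded: 7.16 V

Open-circuit: V = 8.33 × 49.8/(6.66 + 49.8) = 7.35 V.
With the load, Rb becomes Rb‖R_L = 40.81 kΩ, so V = 8.33 × 40.81/47.47 = 7.16 V.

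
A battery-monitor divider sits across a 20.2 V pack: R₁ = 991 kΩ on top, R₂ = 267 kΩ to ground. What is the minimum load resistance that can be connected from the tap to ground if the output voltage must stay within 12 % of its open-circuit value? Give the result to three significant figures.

Output resistance R_th = R₁‖R₂ = (991 × 267)/1258 = 210.3 kΩ.
The fractional drop is R_th/(R_th + R_L); requiring this ≤ 0.120 gives R_L ≥ R_th(1/0.120 − 1) = 210.3 × 7.333 = 1.54 MΩ.

R_L(min) ≈ 1.54 MΩ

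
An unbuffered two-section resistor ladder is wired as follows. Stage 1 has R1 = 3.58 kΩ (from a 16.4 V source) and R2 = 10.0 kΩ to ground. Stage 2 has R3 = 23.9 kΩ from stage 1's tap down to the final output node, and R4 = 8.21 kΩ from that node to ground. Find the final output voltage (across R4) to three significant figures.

Stage 2 presents R3+R4 = 32.11 kΩ as a load on stage 1's tap.
Stage 1's lower leg becomes R2‖(R3+R4) = 7.625 kΩ, so V_mid = 16.4 × 7.625/11.21 = 11.16 V.
Stage 2 is itself unloaded: V_out = V_mid × R4/(R3+R4) = 11.16 × 8.21/32.11 = 2.85 V.

V_out ≈ 2.85 V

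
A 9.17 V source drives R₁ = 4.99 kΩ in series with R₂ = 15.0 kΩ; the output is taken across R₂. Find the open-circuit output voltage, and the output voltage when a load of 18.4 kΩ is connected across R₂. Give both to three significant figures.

Open-circuit: V = 9.17 × 15.0/(4.99 + 15.0) = 6.88 V.
With the load, R₂ becomes R₂‖R_L = 8.263 kΩ, so V = 9.17 × 8.263/13.25 = 5.72 V.

Unloaded: 6.88 V; loaded: 5.72 V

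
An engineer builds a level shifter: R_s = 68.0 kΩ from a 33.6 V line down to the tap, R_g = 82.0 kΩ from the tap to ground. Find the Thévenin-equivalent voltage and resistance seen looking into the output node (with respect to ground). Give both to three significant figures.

V_th is the open-circuit tap voltage: 33.6 × 82.0/(68.0 + 82.0) = 18.4 V.
With the supply zeroed, R_s and R_g appear in parallel from the tap: R_th = R_s‖R_g = (68.0 × 82.0)/150.0 = 37.2 kΩ.

V_th = 18.4 V, R_th = 37.2 kΩ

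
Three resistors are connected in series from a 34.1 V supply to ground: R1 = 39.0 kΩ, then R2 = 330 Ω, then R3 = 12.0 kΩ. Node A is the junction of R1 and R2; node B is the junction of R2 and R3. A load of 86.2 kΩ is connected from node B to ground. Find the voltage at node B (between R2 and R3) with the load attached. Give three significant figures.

At node B, R3 is in parallel with the load: R3‖R_L = 10530 Ω.
Below node A the resistance is R2 + (R3‖R_L) = 10860 Ω, so V_A = 34.1 × 10860/49860 = 7.429 V.
Then V_B = V_A × (R3‖R_L)/(R2 + R3‖R_L) = 7.429 × 10530/10860 = 7.20 V.

V ≈ 7.20 V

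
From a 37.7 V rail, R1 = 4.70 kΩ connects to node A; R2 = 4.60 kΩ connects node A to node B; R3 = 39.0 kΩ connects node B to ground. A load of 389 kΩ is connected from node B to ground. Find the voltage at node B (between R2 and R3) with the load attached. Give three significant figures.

At node B, R3 is in parallel with the load: R3‖R_L = 35.45 kΩ.
Below node A the resistance is R2 + (R3‖R_L) = 40.05 kΩ, so V_A = 37.7 × 40.05/44.75 = 33.74 V.
Then V_B = V_A × (R3‖R_L)/(R2 + R3‖R_L) = 33.74 × 35.45/40.05 = 29.9 V.

V ≈ 29.9 V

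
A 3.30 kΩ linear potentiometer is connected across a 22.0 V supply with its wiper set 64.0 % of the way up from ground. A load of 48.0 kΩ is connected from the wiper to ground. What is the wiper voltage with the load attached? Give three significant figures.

The wiper splits the pot into (1−α)R = 1.188 kΩ above and αR = 2.112 kΩ below.
Lower section ‖ load = 2.023 kΩ.
V_wiper = 22.0 × 2.023/(1.188 + 2.023) = 13.9 V.

V ≈ 13.9 V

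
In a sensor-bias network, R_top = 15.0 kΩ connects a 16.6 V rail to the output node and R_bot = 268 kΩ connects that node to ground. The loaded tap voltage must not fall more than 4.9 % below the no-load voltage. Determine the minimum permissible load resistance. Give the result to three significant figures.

Output resistance R_th = R_top‖R_bot = (15.0 × 268)/283.0 = 14.20 kΩ.
The fractional drop is R_th/(R_th + R_L); requiring this ≤ 0.0490 gives R_L ≥ R_th(1/0.0490 − 1) = 14.20 × 19.41 = 276 kΩ.

R_L(min) ≈ 276 kΩ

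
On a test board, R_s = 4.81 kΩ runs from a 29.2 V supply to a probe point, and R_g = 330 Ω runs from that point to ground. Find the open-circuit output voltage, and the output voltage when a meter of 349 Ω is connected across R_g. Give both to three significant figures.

Open-circuit: V = 29.2 × 330/(4810 + 330) = 1.87 V.
With the load, R_g becomes R_g‖R_L = 169.6 Ω, so V = 29.2 × 169.6/4980 = 0.995 V.

Unloaded: 1.87 V; loaded: 0.995 V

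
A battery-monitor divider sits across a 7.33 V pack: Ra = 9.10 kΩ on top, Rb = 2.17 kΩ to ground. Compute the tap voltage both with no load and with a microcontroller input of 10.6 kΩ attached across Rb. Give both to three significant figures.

Open-circuit: V = 7.33 × 2.17/(9.10 + 2.17) = 1.41 V.
With the load, Rb becomes Rb‖R_L = 1.801 kΩ, so V = 7.33 × 1.801/10.90 = 1.21 V.

Unloaded: 1.41 V; loaded: 1.21 V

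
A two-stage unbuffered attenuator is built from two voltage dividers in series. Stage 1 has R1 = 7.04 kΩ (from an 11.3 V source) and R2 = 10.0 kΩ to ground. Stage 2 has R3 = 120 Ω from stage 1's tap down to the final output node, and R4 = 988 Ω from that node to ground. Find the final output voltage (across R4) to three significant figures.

V_out ≈ 1.25 V

Stage 2 presents R3+R4 = 1108 Ω as a load on stage 1's tap.
Stage 1's lower leg becomes R2‖(R3+R4) = 997.5 Ω, so V_mid = 11.3 × 997.5/8037 = 1.402 V.
Stage 2 is itself unloaded: V_out = V_mid × R4/(R3+R4) = 1.402 × 988/1108 = 1.25 V.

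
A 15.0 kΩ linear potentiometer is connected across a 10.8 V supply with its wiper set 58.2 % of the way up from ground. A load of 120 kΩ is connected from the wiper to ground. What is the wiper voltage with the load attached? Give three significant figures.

The wiper splits the pot into (1−α)R = 6.270 kΩ above and αR = 8.730 kΩ below.
Lower section ‖ load = 8.138 kΩ.
V_wiper = 10.8 × 8.138/(6.270 + 8.138) = 6.10 V.

V ≈ 6.10 V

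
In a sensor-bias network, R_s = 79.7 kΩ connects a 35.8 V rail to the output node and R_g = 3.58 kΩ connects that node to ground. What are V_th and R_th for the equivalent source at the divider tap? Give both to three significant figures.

V_th is the open-circuit tap voltage: 35.8 × 3.58/(79.7 + 3.58) = 1.54 V.
With the supply zeroed, R_s and R_g appear in parallel from the tap: R_th = R_s‖R_g = (79.7 × 3.58)/83.28 = 3.43 kΩ.

V_th = 1.54 V, R_th = 3.43 kΩ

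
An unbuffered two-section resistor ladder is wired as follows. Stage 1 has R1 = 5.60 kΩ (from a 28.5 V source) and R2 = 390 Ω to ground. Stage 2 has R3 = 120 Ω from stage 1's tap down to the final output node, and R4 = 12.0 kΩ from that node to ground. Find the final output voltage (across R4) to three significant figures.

V_out ≈ 1.78 V

Stage 2 presents R3+R4 = 12120 Ω as a load on stage 1's tap.
Stage 1's lower leg becomes R2‖(R3+R4) = 377.8 Ω, so V_mid = 28.5 × 377.8/5978 = 1.801 V.
Stage 2 is itself unloaded: V_out = V_mid × R4/(R3+R4) = 1.801 × 12000/12120 = 1.78 V.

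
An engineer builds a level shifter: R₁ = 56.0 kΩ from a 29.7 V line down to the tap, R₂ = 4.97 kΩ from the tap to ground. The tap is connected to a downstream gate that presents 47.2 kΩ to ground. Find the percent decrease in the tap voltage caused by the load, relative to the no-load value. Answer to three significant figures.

Unloaded V = 29.7 × 4.97/60.97 = 2.4210 V.
Loaded: R₂‖R_L = 4.497 kΩ, giving V = 29.7 × 4.497/60.50 = 2.2075 V.
Drop = (2.4210 − 2.2075) / 2.4210 = 8.82 %.

8.82 %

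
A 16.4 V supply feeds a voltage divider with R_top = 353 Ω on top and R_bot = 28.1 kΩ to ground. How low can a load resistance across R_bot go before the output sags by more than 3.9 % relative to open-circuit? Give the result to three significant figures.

R_L(min) ≈ 8.59 kΩ

Output resistance R_th = R_top‖R_bot = (353 × 28100)/28450 = 348.6 Ω.
The fractional drop is R_th/(R_th + R_L); requiring this ≤ 0.0390 gives R_L ≥ R_th(1/0.0390 − 1) = 348.6 × 24.64 = 8.59 kΩ.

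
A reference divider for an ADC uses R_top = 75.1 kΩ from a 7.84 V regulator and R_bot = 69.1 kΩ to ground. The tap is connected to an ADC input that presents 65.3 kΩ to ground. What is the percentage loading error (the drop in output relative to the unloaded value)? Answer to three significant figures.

The divider's output (Thévenin) resistance is R_top‖R_bot = 35.99 kΩ.
Fractional drop under load = R_th/(R_th + R_L) = 35.99 / (35.99 + 65.3) = 0.3553.
So the output falls by 35.5 %.

35.5 %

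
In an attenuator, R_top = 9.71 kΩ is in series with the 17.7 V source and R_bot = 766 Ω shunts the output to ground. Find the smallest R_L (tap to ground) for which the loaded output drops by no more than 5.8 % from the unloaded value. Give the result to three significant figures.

R_L(min) ≈ 11.5 kΩ

Output resistance R_th = R_top‖R_bot = (9710 × 766)/10480 = 710.0 Ω.
The fractional drop is R_th/(R_th + R_L); requiring this ≤ 0.0580 gives R_L ≥ R_th(1/0.0580 − 1) = 710.0 × 16.24 = 11.5 kΩ.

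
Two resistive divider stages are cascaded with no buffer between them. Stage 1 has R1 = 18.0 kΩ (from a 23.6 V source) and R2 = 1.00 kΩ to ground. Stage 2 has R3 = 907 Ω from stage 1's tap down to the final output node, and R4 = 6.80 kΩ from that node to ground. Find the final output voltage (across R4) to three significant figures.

V_out ≈ 0.976 V

Stage 2 presents R3+R4 = 7707 Ω as a load on stage 1's tap.
Stage 1's lower leg becomes R2‖(R3+R4) = 885.1 Ω, so V_mid = 23.6 × 885.1/18890 = 1.106 V.
Stage 2 is itself unloaded: V_out = V_mid × R4/(R3+R4) = 1.106 × 6800/7707 = 0.976 V.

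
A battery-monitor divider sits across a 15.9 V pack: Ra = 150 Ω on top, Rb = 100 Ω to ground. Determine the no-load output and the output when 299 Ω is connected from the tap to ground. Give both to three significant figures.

Open-circuit: V = 15.9 × 100/(150 + 100) = 6.36 V.
With the load, Rb becomes Rb‖R_L = 74.94 Ω, so V = 15.9 × 74.94/224.9 = 5.30 V.

Unloaded: 6.36 V; loaded: 5.30 V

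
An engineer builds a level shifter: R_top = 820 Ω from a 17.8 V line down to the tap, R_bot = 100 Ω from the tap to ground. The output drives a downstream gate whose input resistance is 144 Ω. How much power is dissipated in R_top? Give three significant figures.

P ≈ 336 mW

Total resistance from the source is R_top + (R_bot‖R_L) = 879.0 Ω, so I = 17.8/879.0 Ω = 20.25 mA.
P = I²·R_top = (20.25 mA)² × 820 Ω = 336 mW.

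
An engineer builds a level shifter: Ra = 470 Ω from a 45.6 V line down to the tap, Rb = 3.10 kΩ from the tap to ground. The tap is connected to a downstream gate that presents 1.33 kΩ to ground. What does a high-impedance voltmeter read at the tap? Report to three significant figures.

The load sits in parallel with Rb: Rb‖R_L = (3100 × 1330) / (3100 + 1330) = 930.7 Ω.
V_out = 45.6 × 930.7 / (470 + 930.7) = 45.6 × 930.7/1401 = 30.3 V.

V_out ≈ 30.3 V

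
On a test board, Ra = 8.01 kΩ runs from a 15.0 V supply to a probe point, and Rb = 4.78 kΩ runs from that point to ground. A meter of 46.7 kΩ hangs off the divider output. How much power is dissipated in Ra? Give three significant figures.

Total resistance from the source is Ra + (Rb‖R_L) = 12.35 kΩ, so I = 15.0/12.35 kΩ = 1.215 mA.
P = I²·Ra = (1.215 mA)² × 8.01 kΩ = 11.8 mW.

P ≈ 11.8 mW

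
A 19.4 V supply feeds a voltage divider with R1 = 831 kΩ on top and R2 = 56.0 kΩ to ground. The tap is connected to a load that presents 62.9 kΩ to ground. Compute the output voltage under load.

The load sits in parallel with R2: R2‖R_L = (56.0 × 62.9) / (56.0 + 62.9) = 29.62 kΩ.
V_out = 19.4 × 29.62 / (831 + 29.62) = 19.4 × 29.62/860.6 = 0.668 V.
(Unloaded it would have been 1.22 V.)

V_out ≈ 0.668 V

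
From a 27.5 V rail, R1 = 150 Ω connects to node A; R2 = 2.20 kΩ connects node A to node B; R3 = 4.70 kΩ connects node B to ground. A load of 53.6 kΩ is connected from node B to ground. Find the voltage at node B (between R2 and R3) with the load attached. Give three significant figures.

V ≈ 17.8 V

At node B, R3 is in parallel with the load: R3‖R_L = 4321 Ω.
Below node A the resistance is R2 + (R3‖R_L) = 6521 Ω, so V_A = 27.5 × 6521/6671 = 26.88 V.
Then V_B = V_A × (R3‖R_L)/(R2 + R3‖R_L) = 26.88 × 4321/6521 = 17.8 V.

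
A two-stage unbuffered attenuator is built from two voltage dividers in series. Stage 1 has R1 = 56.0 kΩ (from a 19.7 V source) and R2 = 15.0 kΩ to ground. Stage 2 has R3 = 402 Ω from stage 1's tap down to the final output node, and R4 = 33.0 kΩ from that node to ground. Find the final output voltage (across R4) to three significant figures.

V_out ≈ 3.04 V

Stage 2 presents R3+R4 = 33400 Ω as a load on stage 1's tap.
Stage 1's lower leg becomes R2‖(R3+R4) = 10350 Ω, so V_mid = 19.7 × 10350/66350 = 3.073 V.
Stage 2 is itself unloaded: V_out = V_mid × R4/(R3+R4) = 3.073 × 33000/33400 = 3.04 V.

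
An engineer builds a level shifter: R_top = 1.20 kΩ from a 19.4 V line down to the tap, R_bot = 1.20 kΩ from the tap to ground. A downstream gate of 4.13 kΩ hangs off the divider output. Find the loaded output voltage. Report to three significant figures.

The load sits in parallel with R_bot: R_bot‖R_L = (1.20 × 4.13) / (1.20 + 4.13) = 0.9298 kΩ.
V_out = 19.4 × 0.9298 / (1.20 + 0.9298) = 19.4 × 0.9298/2.130 = 8.47 V.

V_out ≈ 8.47 V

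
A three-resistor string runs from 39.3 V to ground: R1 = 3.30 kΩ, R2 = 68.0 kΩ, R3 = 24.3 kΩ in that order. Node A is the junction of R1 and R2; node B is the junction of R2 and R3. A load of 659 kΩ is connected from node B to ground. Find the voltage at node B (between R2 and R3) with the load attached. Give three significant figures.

V ≈ 9.72 V

At node B, R3 is in parallel with the load: R3‖R_L = 23.44 kΩ.
Below node A the resistance is R2 + (R3‖R_L) = 91.44 kΩ, so V_A = 39.3 × 91.44/94.74 = 37.93 V.
Then V_B = V_A × (R3‖R_L)/(R2 + R3‖R_L) = 37.93 × 23.44/91.44 = 9.72 V.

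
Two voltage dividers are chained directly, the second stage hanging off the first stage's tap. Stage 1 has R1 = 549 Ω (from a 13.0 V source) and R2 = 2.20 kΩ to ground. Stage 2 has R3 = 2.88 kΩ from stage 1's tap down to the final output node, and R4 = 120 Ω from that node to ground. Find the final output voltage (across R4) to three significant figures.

V_out ≈ 0.363 V

Stage 2 presents R3+R4 = 3000 Ω as a load on stage 1's tap.
Stage 1's lower leg becomes R2‖(R3+R4) = 1269 Ω, so V_mid = 13.0 × 1269/1818 = 9.075 V.
Stage 2 is itself unloaded: V_out = V_mid × R4/(R3+R4) = 9.075 × 120/3000 = 0.363 V.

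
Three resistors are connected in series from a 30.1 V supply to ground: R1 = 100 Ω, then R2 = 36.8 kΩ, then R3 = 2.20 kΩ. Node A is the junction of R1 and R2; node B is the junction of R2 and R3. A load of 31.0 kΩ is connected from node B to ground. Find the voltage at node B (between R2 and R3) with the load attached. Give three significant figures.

At node B, R3 is in parallel with the load: R3‖R_L = 2054 Ω.
Below node A the resistance is R2 + (R3‖R_L) = 38850 Ω, so V_A = 30.1 × 38850/38950 = 30.02 V.
Then V_B = V_A × (R3‖R_L)/(R2 + R3‖R_L) = 30.02 × 2054/38850 = 1.59 V.

V ≈ 1.59 V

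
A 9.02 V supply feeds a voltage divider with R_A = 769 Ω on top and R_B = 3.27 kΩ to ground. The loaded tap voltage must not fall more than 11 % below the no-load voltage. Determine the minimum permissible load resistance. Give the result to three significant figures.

Output resistance R_th = R_A‖R_B = (769 × 3270)/4039 = 622.6 Ω.
The fractional drop is R_th/(R_th + R_L); requiring this ≤ 0.110 gives R_L ≥ R_th(1/0.110 − 1) = 622.6 × 8.091 = 5.04 kΩ.

R_L(min) ≈ 5.04 kΩ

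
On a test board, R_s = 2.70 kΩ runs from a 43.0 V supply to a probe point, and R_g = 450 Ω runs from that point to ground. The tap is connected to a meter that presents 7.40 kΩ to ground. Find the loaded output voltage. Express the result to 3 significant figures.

The load sits in parallel with R_g: R_g‖R_L = (450 × 7400) / (450 + 7400) = 424.2 Ω.
V_out = 43.0 × 424.2 / (2700 + 424.2) = 43.0 × 424.2/3124 = 5.84 V.

V_out ≈ 5.84 V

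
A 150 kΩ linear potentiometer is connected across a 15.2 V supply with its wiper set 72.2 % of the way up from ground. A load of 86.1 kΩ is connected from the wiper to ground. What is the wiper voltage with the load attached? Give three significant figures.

V ≈ 8.13 V

The wiper splits the pot into (1−α)R = 41.70 kΩ above and αR = 108.3 kΩ below.
Lower section ‖ load = 47.97 kΩ.
V_wiper = 15.2 × 47.97/(41.70 + 47.97) = 8.13 V.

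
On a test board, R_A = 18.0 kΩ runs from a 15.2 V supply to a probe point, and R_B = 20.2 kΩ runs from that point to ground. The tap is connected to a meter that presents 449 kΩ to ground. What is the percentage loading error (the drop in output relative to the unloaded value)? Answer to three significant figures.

2.08 %

The divider's output (Thévenin) resistance is R_A‖R_B = 9.518 kΩ.
Fractional drop under load = R_th/(R_th + R_L) = 9.518 / (9.518 + 449) = 0.02076.
So the output falls by 2.08 %.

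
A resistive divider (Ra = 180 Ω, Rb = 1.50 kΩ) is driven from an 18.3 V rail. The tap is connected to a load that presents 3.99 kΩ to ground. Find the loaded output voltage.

The load sits in parallel with Rb: Rb‖R_L = (1500 × 3990) / (1500 + 3990) = 1090 Ω.
V_out = 18.3 × 1090 / (180 + 1090) = 18.3 × 1090/1270 = 15.7 V.
(Unloaded it would have been 16.3 V.)

V_out ≈ 15.7 V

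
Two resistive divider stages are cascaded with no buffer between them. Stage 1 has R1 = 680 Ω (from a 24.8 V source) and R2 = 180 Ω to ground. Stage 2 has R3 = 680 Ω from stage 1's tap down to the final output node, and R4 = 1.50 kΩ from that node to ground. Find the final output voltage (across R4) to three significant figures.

Stage 2 presents R3+R4 = 2180 Ω as a load on stage 1's tap.
Stage 1's lower leg becomes R2‖(R3+R4) = 166.3 Ω, so V_mid = 24.8 × 166.3/846.3 = 4.873 V.
Stage 2 is itself unloaded: V_out = V_mid × R4/(R3+R4) = 4.873 × 1500/2180 = 3.35 V.

V_out ≈ 3.35 V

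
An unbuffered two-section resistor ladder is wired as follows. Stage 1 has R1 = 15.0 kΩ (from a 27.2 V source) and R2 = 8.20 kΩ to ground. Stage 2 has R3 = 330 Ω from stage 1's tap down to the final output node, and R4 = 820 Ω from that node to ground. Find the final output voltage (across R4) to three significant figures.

V_out ≈ 1.22 V

Stage 2 presents R3+R4 = 1150 Ω as a load on stage 1's tap.
Stage 1's lower leg becomes R2‖(R3+R4) = 1009 Ω, so V_mid = 27.2 × 1009/16010 = 1.714 V.
Stage 2 is itself unloaded: V_out = V_mid × R4/(R3+R4) = 1.714 × 820/1150 = 1.22 V.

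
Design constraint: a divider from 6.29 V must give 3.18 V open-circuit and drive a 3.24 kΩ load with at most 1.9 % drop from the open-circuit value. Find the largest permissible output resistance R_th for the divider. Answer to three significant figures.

Loading drop = R_th/(R_th + R_L) ≤ 0.0190, so R_th ≤ R_L · ε/(1−ε) = 3.24 kΩ × 0.0190/0.9810 = 62.8 Ω.

R_th ≤ 62.8 Ω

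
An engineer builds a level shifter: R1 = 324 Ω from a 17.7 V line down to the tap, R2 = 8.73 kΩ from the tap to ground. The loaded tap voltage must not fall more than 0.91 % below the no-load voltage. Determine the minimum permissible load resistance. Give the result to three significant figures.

Output resistance R_th = R1‖R2 = (324 × 8730)/9054 = 312.4 Ω.
The fractional drop is R_th/(R_th + R_L); requiring this ≤ 0.00910 gives R_L ≥ R_th(1/0.00910 − 1) = 312.4 × 108.9 = 34.0 kΩ.

R_L(min) ≈ 34.0 kΩ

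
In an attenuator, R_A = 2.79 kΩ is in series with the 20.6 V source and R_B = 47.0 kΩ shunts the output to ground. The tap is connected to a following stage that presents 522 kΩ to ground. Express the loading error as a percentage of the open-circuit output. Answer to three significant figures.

0.502 %

The divider's output (Thévenin) resistance is R_A‖R_B = 2.634 kΩ.
Fractional drop under load = R_th/(R_th + R_L) = 2.634 / (2.634 + 522) = 0.005020.
So the output falls by 0.502 %.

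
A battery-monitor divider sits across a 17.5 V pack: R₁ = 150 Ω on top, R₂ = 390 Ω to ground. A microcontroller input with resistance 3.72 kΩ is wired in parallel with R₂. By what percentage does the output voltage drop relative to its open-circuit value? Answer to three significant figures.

The divider's output (Thévenin) resistance is R₁‖R₂ = 108.3 Ω.
Fractional drop under load = R_th/(R_th + R_L) = 108.3 / (108.3 + 3720) = 0.02830.
So the output falls by 2.83 %.

2.83 %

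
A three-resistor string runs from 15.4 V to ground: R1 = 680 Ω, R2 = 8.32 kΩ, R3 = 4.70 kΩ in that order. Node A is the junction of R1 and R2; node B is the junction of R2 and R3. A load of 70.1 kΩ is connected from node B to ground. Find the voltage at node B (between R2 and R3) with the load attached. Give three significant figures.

At node B, R3 is in parallel with the load: R3‖R_L = 4405 Ω.
Below node A the resistance is R2 + (R3‖R_L) = 12720 Ω, so V_A = 15.4 × 12720/13400 = 14.62 V.
Then V_B = V_A × (R3‖R_L)/(R2 + R3‖R_L) = 14.62 × 4405/12720 = 5.06 V.

V ≈ 5.06 V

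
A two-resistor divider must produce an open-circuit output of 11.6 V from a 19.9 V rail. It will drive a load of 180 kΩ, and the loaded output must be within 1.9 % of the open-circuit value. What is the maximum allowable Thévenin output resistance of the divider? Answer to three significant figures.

R_th ≤ 3.49 kΩ

Loading drop = R_th/(R_th + R_L) ≤ 0.0190, so R_th ≤ R_L · ε/(1−ε) = 180 kΩ × 0.0190/0.9810 = 3.49 kΩ.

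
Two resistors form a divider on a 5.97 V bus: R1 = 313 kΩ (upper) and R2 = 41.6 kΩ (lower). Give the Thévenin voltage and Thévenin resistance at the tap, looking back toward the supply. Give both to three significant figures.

V_th = 0.700 V, R_th = 36.7 kΩ

V_th is the open-circuit tap voltage: 5.97 × 41.6/(313 + 41.6) = 0.700 V.
With the supply zeroed, R1 and R2 appear in parallel from the tap: R_th = R1‖R2 = (313 × 41.6)/354.6 = 36.7 kΩ.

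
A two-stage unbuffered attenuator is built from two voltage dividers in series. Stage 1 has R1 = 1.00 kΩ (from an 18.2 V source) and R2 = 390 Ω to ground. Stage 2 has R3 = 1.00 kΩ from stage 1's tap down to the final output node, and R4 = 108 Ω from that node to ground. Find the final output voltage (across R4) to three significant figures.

Stage 2 presents R3+R4 = 1108 Ω as a load on stage 1's tap.
Stage 1's lower leg becomes R2‖(R3+R4) = 288.5 Ω, so V_mid = 18.2 × 288.5/1288 = 4.075 V.
Stage 2 is itself unloaded: V_out = V_mid × R4/(R3+R4) = 4.075 × 108/1108 = 0.397 V.

V_out ≈ 0.397 V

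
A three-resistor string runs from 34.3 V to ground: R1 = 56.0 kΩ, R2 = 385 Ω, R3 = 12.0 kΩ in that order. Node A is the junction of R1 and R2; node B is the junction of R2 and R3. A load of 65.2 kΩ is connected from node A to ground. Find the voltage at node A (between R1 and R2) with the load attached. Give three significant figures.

V ≈ 5.38 V

Below node A the series string R2+R3 = 12380 Ω sits in parallel with the 65200 Ω load: 10410 Ω.
V_A = 34.3 × 10410/(56000 + 10410) = 5.38 V.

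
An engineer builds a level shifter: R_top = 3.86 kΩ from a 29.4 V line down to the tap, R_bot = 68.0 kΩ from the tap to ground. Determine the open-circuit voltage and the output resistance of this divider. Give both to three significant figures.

V_th = 27.8 V, R_th = 3.65 kΩ

V_th is the open-circuit tap voltage: 29.4 × 68.0/(3.86 + 68.0) = 27.8 V.
With the supply zeroed, R_top and R_bot appear in parallel from the tap: R_th = R_top‖R_bot = (3.86 × 68.0)/71.86 = 3.65 kΩ.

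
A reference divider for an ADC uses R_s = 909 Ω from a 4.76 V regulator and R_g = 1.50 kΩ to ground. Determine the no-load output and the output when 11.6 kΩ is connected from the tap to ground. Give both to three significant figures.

Open-circuit: V = 4.76 × 1500/(909 + 1500) = 2.96 V.
With the load, R_g becomes R_g‖R_L = 1328 Ω, so V = 4.76 × 1328/2237 = 2.83 V.

Unloaded: 2.96 V; loaded: 2.83 V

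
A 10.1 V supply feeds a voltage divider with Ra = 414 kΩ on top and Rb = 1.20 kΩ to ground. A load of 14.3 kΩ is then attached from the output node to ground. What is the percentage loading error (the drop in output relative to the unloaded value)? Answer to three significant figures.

7.72 %

The divider's output (Thévenin) resistance is Ra‖Rb = 1.197 kΩ.
Fractional drop under load = R_th/(R_th + R_L) = 1.197 / (1.197 + 14.3) = 0.07721.
So the output falls by 7.72 %.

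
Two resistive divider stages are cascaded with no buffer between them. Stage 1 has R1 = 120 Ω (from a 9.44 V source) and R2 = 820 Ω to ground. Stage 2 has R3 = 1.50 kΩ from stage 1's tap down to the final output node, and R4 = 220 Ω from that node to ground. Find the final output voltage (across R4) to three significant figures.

Stage 2 presents R3+R4 = 1720 Ω as a load on stage 1's tap.
Stage 1's lower leg becomes R2‖(R3+R4) = 555.3 Ω, so V_mid = 9.44 × 555.3/675.3 = 7.762 V.
Stage 2 is itself unloaded: V_out = V_mid × R4/(R3+R4) = 7.762 × 220/1720 = 0.993 V.

V_out ≈ 0.993 V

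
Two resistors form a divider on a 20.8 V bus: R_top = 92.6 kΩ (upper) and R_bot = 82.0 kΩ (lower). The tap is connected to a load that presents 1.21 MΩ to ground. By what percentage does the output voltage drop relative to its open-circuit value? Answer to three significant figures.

3.47 %

The divider's output (Thévenin) resistance is R_top‖R_bot = 43.49 kΩ.
Fractional drop under load = R_th/(R_th + R_L) = 43.49 / (43.49 + 1210) = 0.03469.
So the output falls by 3.47 %.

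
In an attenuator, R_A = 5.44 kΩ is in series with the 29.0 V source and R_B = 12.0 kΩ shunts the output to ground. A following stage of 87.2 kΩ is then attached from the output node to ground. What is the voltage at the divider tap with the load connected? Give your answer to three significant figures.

The load sits in parallel with R_B: R_B‖R_L = (12.0 × 87.2) / (12.0 + 87.2) = 10.55 kΩ.
V_out = 29.0 × 10.55 / (5.44 + 10.55) = 29.0 × 10.55/15.99 = 19.1 V.

V_out ≈ 19.1 V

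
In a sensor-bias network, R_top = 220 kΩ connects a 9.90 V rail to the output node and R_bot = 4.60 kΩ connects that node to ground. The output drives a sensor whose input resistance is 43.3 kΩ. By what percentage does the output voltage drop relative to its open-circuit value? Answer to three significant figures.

9.43 %

Unloaded V = 9.90 × 4.60/224.6 = 0.20276 V.
Loaded: R_bot‖R_L = 4.158 kΩ, giving V = 9.90 × 4.158/224.2 = 0.18365 V.
Drop = (0.20276 − 0.18365) / 0.20276 = 9.43 %.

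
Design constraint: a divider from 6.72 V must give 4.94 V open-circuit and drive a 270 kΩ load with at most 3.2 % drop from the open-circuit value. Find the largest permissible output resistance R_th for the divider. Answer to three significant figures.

R_th ≤ 8.93 kΩ

Loading drop = R_th/(R_th + R_L) ≤ 0.0320, so R_th ≤ R_L · ε/(1−ε) = 270 kΩ × 0.0320/0.9680 = 8.93 kΩ.
(Any R1, R2 with R2/(R1+R2) = 0.735 and R1‖R2 ≤ 8.93 kΩ will meet the spec.)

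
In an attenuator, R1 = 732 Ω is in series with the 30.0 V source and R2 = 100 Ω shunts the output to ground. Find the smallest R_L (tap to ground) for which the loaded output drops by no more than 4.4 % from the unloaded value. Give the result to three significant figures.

R_L(min) ≈ 1.91 kΩ

Output resistance R_th = R1‖R2 = (732 × 100)/832.0 = 87.98 Ω.
The fractional drop is R_th/(R_th + R_L); requiring this ≤ 0.0440 gives R_L ≥ R_th(1/0.0440 − 1) = 87.98 × 21.73 = 1.91 kΩ.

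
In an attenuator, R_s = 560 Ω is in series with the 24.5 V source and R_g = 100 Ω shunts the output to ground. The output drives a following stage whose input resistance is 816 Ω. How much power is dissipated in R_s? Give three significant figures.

Total resistance from the source is R_s + (R_g‖R_L) = 649.1 Ω, so I = 24.5/649.1 Ω = 37.75 mA.
P = I²·R_s = (37.75 mA)² × 560 Ω = 798 mW.

P ≈ 798 mW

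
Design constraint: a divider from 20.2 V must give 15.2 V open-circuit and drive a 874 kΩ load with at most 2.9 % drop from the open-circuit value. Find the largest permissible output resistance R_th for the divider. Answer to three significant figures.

Loading drop = R_th/(R_th + R_L) ≤ 0.0290, so R_th ≤ R_L · ε/(1−ε) = 874 kΩ × 0.0290/0.9710 = 26.1 kΩ.

R_th ≤ 26.1 kΩ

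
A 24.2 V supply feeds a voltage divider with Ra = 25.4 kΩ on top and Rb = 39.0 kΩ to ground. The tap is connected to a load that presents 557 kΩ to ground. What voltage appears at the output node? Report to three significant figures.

V_out ≈ 14.3 V

The load sits in parallel with Rb: Rb‖R_L = (39.0 × 557) / (39.0 + 557) = 36.45 kΩ.
V_out = 24.2 × 36.45 / (25.4 + 36.45) = 24.2 × 36.45/61.85 = 14.3 V.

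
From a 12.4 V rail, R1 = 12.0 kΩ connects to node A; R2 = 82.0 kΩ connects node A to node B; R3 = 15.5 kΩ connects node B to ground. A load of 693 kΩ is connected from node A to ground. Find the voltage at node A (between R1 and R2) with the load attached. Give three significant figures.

Below node A the series string R2+R3 = 97.50 kΩ sits in parallel with the 693 kΩ load: 85.47 kΩ.
V_A = 12.4 × 85.47/(12.0 + 85.47) = 10.9 V.

V ≈ 10.9 V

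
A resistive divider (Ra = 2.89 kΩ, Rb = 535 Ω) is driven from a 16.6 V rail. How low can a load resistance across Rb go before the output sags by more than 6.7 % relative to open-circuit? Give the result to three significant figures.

R_L(min) ≈ 6.29 kΩ

Output resistance R_th = Ra‖Rb = (2890 × 535)/3425 = 451.4 Ω.
The fractional drop is R_th/(R_th + R_L); requiring this ≤ 0.0670 gives R_L ≥ R_th(1/0.0670 − 1) = 451.4 × 13.93 = 6.29 kΩ.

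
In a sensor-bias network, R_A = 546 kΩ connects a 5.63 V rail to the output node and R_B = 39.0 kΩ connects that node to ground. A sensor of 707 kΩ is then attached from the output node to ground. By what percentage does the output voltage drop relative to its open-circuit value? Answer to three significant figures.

The divider's output (Thévenin) resistance is R_A‖R_B = 36.40 kΩ.
Fractional drop under load = R_th/(R_th + R_L) = 36.40 / (36.40 + 707) = 0.04896.
So the output falls by 4.90 %.

4.90 %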